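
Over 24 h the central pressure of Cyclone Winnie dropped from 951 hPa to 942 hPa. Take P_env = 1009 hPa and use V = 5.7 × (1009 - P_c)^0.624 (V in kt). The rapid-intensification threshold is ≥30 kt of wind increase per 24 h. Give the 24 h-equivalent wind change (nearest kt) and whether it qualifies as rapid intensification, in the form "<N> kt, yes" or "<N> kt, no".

V₁: ΔP = 58, V ≈ 5.7 × 58^0.624 ≈ 71.82 kt.
V₂: ΔP = 67, V ≈ 5.7 × 67^0.624 ≈ 78.59 kt.
ΔV over 24 h = 6.77 kt → 24 h equivalent = 6.77 × 24/24 ≈ 6.77 kt.
7 kt < 30 kt ⇒ not rapid intensification.

7 kt, no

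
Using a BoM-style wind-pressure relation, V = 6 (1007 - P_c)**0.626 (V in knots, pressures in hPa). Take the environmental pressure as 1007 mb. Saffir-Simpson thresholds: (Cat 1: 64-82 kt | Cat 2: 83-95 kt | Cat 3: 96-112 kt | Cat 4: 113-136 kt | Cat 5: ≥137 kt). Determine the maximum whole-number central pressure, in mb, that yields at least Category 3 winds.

923 mb

Category 3 begins at V = 96 kt.
Required ΔP = (96/6)^(1/0.626) = 16.000^1.597 ≈ 83.85 mb.
P_c ≤ 1007 − 83.85 = 923.15, so the highest integer P_c is 923 mb.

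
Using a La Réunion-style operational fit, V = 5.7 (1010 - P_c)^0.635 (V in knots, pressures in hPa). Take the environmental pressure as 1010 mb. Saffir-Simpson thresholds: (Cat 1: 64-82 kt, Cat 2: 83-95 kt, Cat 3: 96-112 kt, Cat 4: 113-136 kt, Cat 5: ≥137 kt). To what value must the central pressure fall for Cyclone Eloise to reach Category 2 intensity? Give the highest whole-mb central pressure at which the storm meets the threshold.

942 mb

Category 2 begins at V = 83 kt.
Required ΔP = (83/5.7)^(1/0.635) = 14.561^1.575 ≈ 67.89 mb.
P_c ≤ 1010 − 67.89 = 942.11, so the highest integer P_c is 942 mb.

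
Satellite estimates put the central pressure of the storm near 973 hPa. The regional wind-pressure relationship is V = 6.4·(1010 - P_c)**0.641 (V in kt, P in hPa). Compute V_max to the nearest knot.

ΔP = 1010 − 973 = 37 hPa.
37^0.641 ≈ 10.121.
V ≈ 6.4 × 10.121 ≈ 64.8 kt.

65 kt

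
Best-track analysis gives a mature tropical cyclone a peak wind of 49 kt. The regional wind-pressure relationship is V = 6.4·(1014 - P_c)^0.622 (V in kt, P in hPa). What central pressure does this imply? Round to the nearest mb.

ΔP = (V / 6.4)^(1/0.622) = (49/6.4)^1.608.
49/6.4 = 7.656; 7.656^1.608 ≈ 26.38 mb.
P_c = 1014 − 26.38 = 987.62 ≈ 988 mb.

988 mb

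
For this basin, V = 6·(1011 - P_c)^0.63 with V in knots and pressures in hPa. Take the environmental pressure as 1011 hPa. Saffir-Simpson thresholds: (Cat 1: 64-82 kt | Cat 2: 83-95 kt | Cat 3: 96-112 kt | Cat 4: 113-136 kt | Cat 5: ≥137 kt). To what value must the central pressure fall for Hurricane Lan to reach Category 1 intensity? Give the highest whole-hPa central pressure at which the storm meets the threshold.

968 hPa

Category 1 begins at V = 64 kt.
Required ΔP = (64/6)^(1/0.63) = 10.667^1.587 ≈ 42.83 hPa.
P_c ≤ 1011 − 42.83 = 968.17, so the highest integer P_c is 968 hPa.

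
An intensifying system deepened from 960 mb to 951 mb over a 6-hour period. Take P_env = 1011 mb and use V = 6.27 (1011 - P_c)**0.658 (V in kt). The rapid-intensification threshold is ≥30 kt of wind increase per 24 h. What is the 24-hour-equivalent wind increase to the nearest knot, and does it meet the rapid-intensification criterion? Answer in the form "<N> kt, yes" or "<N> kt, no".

38 kt, yes

V₁: ΔP = 51, V ≈ 6.27 × 51^0.658 ≈ 83.34 kt.
V₂: ΔP = 60, V ≈ 6.27 × 60^0.658 ≈ 92.75 kt.
ΔV over 6 h = 9.41 kt → 24 h equivalent = 9.41 × 24/6 ≈ 37.64 kt.
38 kt ≥ 30 kt ⇒ rapid intensification.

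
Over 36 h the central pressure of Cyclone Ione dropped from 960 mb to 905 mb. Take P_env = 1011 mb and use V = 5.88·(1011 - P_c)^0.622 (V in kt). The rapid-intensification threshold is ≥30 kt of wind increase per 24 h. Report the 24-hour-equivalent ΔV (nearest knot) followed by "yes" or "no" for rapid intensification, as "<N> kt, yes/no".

26 kt, no

V₁: ΔP = 51, V ≈ 5.88 × 51^0.622 ≈ 67.84 kt.
V₂: ΔP = 106, V ≈ 5.88 × 106^0.622 ≈ 106.93 kt.
ΔV over 36 h = 39.09 kt → 24 h equivalent = 39.09 × 24/36 ≈ 26.06 kt.
26 kt < 30 kt ⇒ not rapid intensification.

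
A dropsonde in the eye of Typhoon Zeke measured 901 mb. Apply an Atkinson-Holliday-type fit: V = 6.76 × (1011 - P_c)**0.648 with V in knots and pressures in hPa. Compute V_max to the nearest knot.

142 kt

ΔP = 1011 − 901 = 110 mb.
110^0.648 ≈ 21.029.
V ≈ 6.76 × 21.029 ≈ 142.2 kt.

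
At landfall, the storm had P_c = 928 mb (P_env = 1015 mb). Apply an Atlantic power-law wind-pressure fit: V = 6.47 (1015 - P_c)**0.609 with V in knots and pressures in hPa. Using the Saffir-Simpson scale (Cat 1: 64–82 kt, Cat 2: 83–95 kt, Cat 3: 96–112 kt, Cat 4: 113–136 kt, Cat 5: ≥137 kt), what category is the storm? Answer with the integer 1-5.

ΔP = 1015 − 928 = 87 mb.
V ≈ 6.47 × 87^0.609 = 6.47 × 15.18 ≈ 98 kt.
98 kt falls in the Category 3 band.

3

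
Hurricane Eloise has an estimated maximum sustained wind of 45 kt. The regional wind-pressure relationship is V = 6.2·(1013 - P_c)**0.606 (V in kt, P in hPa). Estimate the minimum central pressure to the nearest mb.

ΔP = (V / 6.2)^(1/0.606) = (45/6.2)^1.650.
45/6.2 = 7.258; 7.258^1.650 ≈ 26.33 mb.
P_c = 1013 − 26.33 = 986.67 ≈ 987 mb.

987 mb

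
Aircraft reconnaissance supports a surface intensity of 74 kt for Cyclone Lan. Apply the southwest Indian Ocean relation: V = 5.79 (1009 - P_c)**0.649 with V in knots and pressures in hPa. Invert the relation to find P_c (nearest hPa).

ΔP = (V / 5.79)^(1/0.649) = (74/5.79)^1.541.
74/5.79 = 12.781; 12.781^1.541 ≈ 50.70 hPa.
P_c = 1009 − 50.70 = 958.30 ≈ 958 hPa.

958 hPa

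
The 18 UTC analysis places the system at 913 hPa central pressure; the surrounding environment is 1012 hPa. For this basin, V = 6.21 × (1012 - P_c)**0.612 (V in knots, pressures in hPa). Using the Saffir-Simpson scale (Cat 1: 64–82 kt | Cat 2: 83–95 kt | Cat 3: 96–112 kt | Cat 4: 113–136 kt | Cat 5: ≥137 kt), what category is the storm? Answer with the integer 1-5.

ΔP = 1012 − 913 = 99 hPa.
V ≈ 6.21 × 99^0.612 = 6.21 × 16.65 ≈ 103 kt.
103 kt falls in the Category 3 band.

3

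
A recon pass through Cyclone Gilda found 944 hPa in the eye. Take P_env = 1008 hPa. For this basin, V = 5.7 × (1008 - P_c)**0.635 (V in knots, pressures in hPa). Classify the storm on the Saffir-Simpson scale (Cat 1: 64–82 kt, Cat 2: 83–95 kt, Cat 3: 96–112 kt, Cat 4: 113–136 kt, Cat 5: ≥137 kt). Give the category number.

ΔP = 1008 − 944 = 64 hPa.
V ≈ 5.7 × 64^0.635 = 5.7 × 14.03 ≈ 80 kt.
80 kt falls in the Category 1 band.

1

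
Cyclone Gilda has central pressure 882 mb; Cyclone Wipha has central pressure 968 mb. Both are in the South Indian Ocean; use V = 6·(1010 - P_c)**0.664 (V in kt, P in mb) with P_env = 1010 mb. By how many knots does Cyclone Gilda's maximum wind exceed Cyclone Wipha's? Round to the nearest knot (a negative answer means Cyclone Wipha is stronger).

Cyclone Gilda: ΔP = 128; V ≈ 6 × 128^0.664 ≈ 150.43 kt.
Cyclone Wipha: ΔP = 42; V ≈ 6 × 42^0.664 ≈ 71.78 kt.
Difference ≈ 150.43 − 71.78 = 78.65 → 79 kt.

79 kt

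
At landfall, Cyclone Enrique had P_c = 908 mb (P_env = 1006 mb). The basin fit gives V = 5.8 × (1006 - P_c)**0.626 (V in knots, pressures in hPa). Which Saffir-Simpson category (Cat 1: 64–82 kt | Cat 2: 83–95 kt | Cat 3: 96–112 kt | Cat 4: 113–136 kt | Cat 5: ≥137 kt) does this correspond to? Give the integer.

ΔP = 1006 − 908 = 98 mb.
V ≈ 5.8 × 98^0.626 = 5.8 × 17.64 ≈ 102 kt.
102 kt falls in the Category 3 band.

3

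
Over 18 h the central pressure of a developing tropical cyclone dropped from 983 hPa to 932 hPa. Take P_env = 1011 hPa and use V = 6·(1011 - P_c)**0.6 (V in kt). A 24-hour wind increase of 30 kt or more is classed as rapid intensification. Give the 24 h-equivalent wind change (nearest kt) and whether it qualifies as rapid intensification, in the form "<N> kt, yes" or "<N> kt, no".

51 kt, yes

V₁: ΔP = 28, V ≈ 6 × 28^0.6 ≈ 44.30 kt.
V₂: ΔP = 79, V ≈ 6 × 79^0.6 ≈ 82.55 kt.
ΔV over 18 h = 38.25 kt → 24 h equivalent = 38.25 × 24/18 ≈ 51.00 kt.
51 kt ≥ 30 kt ⇒ rapid intensification.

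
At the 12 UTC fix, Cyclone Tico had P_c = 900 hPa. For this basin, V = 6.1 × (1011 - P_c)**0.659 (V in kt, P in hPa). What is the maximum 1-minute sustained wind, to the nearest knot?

136 kt

ΔP = 1011 − 900 = 111 hPa.
111^0.659 ≈ 22.278.
V ≈ 6.1 × 22.278 ≈ 135.9 kt.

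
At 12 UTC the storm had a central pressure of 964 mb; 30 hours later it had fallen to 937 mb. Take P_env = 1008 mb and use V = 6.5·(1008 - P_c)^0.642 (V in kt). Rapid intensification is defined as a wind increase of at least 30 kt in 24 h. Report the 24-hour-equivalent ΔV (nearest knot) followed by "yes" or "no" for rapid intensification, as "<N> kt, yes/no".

21 kt, no

V₁: ΔP = 44, V ≈ 6.5 × 44^0.642 ≈ 73.79 kt.
V₂: ΔP = 71, V ≈ 6.5 × 71^0.642 ≈ 100.33 kt.
ΔV over 30 h = 26.54 kt → 24 h equivalent = 26.54 × 24/30 ≈ 21.23 kt.
21 kt < 30 kt ⇒ not rapid intensification.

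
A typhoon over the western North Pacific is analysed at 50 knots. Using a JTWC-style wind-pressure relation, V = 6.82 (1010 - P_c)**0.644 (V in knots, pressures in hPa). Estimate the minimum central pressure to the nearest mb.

988 mb

ΔP = (V / 6.82)^(1/0.644) = (50/6.82)^1.553.
50/6.82 = 7.331; 7.331^1.553 ≈ 22.05 mb.
P_c = 1010 − 22.05 = 987.95 ≈ 988 mb.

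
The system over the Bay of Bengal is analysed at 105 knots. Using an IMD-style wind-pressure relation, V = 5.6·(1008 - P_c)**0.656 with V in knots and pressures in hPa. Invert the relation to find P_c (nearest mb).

921 mb

ΔP = (V / 5.6)^(1/0.656) = (105/5.6)^1.524.
105/5.6 = 18.750; 18.750^1.524 ≈ 87.21 mb.
P_c = 1008 − 87.21 = 920.79 ≈ 921 mb.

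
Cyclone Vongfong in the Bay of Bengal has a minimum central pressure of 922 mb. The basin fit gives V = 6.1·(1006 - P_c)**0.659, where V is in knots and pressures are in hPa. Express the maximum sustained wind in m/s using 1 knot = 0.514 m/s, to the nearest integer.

58 m/s

ΔP = 1006 − 922 = 84 mb.
V ≈ 6.1 × 84^0.659 = 6.1 × 18.540 ≈ 113.091 kt.
113.091 × 0.514 ≈ 58.13 m/s → 58 m/s.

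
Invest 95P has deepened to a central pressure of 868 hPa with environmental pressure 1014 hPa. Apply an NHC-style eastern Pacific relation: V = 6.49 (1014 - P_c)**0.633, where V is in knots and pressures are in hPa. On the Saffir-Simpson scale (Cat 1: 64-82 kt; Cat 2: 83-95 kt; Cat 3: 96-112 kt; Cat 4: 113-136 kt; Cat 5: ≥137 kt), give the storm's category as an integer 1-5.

ΔP = 1014 − 868 = 146 hPa.
V ≈ 6.49 × 146^0.633 = 6.49 × 23.44 ≈ 152 kt.
152 kt falls in the Category 5 band.

5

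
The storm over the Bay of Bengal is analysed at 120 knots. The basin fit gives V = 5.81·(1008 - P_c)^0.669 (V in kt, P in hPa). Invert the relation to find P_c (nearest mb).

916 mb

ΔP = (V / 5.81)^(1/0.669) = (120/5.81)^1.495.
120/5.81 = 20.654; 20.654^1.495 ≈ 92.39 mb.
P_c = 1008 − 92.39 = 915.61 ≈ 916 mb.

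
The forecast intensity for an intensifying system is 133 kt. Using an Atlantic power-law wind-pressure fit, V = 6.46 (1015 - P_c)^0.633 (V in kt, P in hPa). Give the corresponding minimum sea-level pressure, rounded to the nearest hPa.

896 hPa

ΔP = (V / 6.46)^(1/0.633) = (133/6.46)^1.580.
133/6.46 = 20.588; 20.588^1.580 ≈ 118.91 hPa.
P_c = 1015 − 118.91 = 896.09 ≈ 896 hPa.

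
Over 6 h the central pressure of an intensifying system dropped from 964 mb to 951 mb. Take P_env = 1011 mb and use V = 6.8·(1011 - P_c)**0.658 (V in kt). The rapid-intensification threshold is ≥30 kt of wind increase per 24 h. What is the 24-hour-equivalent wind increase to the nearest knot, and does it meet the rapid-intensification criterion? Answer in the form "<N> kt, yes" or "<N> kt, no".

V₁: ΔP = 47, V ≈ 6.8 × 47^0.658 ≈ 85.65 kt.
V₂: ΔP = 60, V ≈ 6.8 × 60^0.658 ≈ 100.58 kt.
ΔV over 6 h = 14.93 kt → 24 h equivalent = 14.93 × 24/6 ≈ 59.72 kt.
60 kt ≥ 30 kt ⇒ rapid intensification.

60 kt, yes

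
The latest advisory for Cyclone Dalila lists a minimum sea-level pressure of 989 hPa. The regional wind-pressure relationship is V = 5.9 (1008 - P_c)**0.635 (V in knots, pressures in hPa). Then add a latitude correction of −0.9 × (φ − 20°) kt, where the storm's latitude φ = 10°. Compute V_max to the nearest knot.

47 kt

ΔP = 1008 − 989 = 19 hPa.
19^0.635 ≈ 6.486.
V ≈ 5.9 × 6.486 ≈ 38.3 kt.
Latitude correction: −0.9 × (10 − 20) = 9 kt.
Corrected V ≈ 47.3 kt → 47 kt.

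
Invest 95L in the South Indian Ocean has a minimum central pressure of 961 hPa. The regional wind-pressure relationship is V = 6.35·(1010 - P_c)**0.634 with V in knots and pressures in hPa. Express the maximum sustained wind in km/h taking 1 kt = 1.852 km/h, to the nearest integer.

ΔP = 1010 − 961 = 49 hPa.
V ≈ 6.35 × 49^0.634 = 6.35 × 11.792 ≈ 74.879 kt.
74.879 × 1.852 ≈ 138.68 km/h → 139 km/h.

139 km/h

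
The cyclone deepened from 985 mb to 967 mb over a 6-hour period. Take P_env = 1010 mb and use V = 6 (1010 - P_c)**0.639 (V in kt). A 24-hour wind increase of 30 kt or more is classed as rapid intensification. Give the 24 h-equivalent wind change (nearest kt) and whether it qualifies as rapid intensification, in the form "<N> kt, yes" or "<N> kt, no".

V₁: ΔP = 25, V ≈ 6 × 25^0.639 ≈ 46.93 kt.
V₂: ΔP = 43, V ≈ 6 × 43^0.639 ≈ 66.36 kt.
ΔV over 6 h = 19.43 kt → 24 h equivalent = 19.43 × 24/6 ≈ 77.72 kt.
78 kt ≥ 30 kt ⇒ rapid intensification.

78 kt, yes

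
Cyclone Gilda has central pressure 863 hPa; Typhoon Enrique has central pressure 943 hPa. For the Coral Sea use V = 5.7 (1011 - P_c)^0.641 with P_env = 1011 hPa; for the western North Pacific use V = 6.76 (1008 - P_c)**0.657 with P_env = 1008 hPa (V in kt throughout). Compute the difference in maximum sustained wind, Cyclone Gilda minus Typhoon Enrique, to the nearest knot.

35 kt

Cyclone Gilda: ΔP = 148; V ≈ 5.7 × 148^0.641 ≈ 140.29 kt.
Typhoon Enrique: ΔP = 65; V ≈ 6.76 × 65^0.657 ≈ 104.96 kt.
Difference ≈ 140.29 − 104.96 = 35.33 → 35 kt.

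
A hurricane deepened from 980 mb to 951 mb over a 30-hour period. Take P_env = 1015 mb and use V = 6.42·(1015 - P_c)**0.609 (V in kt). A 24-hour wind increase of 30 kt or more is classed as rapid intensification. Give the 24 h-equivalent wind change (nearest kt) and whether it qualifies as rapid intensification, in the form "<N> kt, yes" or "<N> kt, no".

20 kt, no

V₁: ΔP = 35, V ≈ 6.42 × 35^0.609 ≈ 55.96 kt.
V₂: ΔP = 64, V ≈ 6.42 × 64^0.609 ≈ 80.82 kt.
ΔV over 30 h = 24.86 kt → 24 h equivalent = 24.86 × 24/30 ≈ 19.89 kt.
20 kt < 30 kt ⇒ not rapid intensification.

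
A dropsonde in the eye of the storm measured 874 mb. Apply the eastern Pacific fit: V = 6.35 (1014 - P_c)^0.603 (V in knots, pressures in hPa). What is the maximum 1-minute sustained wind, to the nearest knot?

125 kt

ΔP = 1014 − 874 = 140 mb.
140^0.603 ≈ 19.684.
V ≈ 6.35 × 19.684 ≈ 125.0 kt.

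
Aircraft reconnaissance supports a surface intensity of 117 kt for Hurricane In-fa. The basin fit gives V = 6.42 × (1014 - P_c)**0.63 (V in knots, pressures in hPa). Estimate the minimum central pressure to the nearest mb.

ΔP = (V / 6.42)^(1/0.63) = (117/6.42)^1.587.
117/6.42 = 18.224; 18.224^1.587 ≈ 100.24 mb.
P_c = 1014 − 100.24 = 913.76 ≈ 914 mb.

914 mb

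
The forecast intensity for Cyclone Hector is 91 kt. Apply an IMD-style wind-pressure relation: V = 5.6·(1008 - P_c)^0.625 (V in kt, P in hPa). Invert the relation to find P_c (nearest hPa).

ΔP = (V / 5.6)^(1/0.625) = (91/5.6)^1.600.
91/5.6 = 16.250; 16.250^1.600 ≈ 86.57 hPa.
P_c = 1008 − 86.57 = 921.43 ≈ 921 hPa.

921 hPa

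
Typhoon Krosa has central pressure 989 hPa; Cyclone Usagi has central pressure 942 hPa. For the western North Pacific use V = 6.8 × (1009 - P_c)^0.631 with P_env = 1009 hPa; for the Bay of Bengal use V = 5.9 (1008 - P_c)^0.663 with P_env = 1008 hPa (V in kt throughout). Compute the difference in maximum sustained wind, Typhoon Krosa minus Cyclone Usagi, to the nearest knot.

-50 kt

Typhoon Krosa: ΔP = 20; V ≈ 6.8 × 20^0.631 ≈ 45.03 kt.
Cyclone Usagi: ΔP = 66; V ≈ 5.9 × 66^0.663 ≈ 94.89 kt.
Difference ≈ 45.03 − 94.89 = -49.86 → -50 kt.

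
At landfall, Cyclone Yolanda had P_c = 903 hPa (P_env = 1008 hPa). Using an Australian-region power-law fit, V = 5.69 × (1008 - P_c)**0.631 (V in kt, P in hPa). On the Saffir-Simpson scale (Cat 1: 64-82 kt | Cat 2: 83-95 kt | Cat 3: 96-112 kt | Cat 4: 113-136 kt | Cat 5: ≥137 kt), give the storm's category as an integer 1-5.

3

ΔP = 1008 − 903 = 105 hPa.
V ≈ 5.69 × 105^0.631 = 5.69 × 18.85 ≈ 107 kt.
107 kt falls in the Category 3 band.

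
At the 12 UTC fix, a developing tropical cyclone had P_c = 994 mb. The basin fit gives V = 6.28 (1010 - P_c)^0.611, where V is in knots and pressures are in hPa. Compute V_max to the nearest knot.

34 kt

ΔP = 1010 − 994 = 16 mb.
16^0.611 ≈ 5.441.
V ≈ 6.28 × 5.441 ≈ 34.2 kt.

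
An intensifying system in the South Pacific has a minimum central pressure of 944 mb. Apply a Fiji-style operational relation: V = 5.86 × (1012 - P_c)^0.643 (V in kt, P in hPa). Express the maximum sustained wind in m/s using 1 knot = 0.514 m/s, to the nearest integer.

ΔP = 1012 − 944 = 68 mb.
V ≈ 5.86 × 68^0.643 = 5.86 × 15.077 ≈ 88.349 kt.
88.349 × 0.514 ≈ 45.41 m/s → 45 m/s.

45 m/s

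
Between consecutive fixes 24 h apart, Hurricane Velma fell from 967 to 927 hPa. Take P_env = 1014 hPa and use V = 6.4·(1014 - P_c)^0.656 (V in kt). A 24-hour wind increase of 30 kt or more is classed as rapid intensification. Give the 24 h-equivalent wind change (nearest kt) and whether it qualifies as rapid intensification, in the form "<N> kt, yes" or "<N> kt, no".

40 kt, yes

V₁: ΔP = 47, V ≈ 6.4 × 47^0.656 ≈ 80.00 kt.
V₂: ΔP = 87, V ≈ 6.4 × 87^0.656 ≈ 119.81 kt.
ΔV over 24 h = 39.81 kt → 24 h equivalent = 39.81 × 24/24 ≈ 39.81 kt.
40 kt ≥ 30 kt ⇒ rapid intensification.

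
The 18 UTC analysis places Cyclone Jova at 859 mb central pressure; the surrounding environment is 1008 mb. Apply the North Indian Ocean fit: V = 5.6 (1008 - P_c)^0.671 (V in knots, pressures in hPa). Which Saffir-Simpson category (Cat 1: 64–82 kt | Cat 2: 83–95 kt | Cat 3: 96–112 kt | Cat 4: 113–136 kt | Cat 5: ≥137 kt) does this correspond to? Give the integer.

5

ΔP = 1008 − 859 = 149 mb.
V ≈ 5.6 × 149^0.671 = 5.6 × 28.72 ≈ 161 kt.
161 kt falls in the Category 5 band.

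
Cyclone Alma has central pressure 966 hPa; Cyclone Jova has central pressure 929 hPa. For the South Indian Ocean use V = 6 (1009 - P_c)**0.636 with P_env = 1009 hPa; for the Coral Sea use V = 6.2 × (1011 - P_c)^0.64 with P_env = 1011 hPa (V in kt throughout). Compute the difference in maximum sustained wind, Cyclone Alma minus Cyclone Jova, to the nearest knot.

-38 kt

Cyclone Alma: ΔP = 43; V ≈ 6 × 43^0.636 ≈ 65.62 kt.
Cyclone Jova: ΔP = 82; V ≈ 6.2 × 82^0.64 ≈ 104.05 kt.
Difference ≈ 65.62 − 104.05 = -38.43 → -38 kt.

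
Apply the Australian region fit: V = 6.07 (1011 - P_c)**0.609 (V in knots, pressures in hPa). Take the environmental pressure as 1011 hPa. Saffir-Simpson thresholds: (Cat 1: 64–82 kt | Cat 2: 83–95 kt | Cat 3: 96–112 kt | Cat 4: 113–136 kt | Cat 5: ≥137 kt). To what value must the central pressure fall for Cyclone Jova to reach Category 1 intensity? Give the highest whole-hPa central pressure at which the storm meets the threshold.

Category 1 begins at V = 64 kt.
Required ΔP = (64/6.07)^(1/0.609) = 10.544^1.642 ≈ 47.84 hPa.
P_c ≤ 1011 − 47.84 = 963.16, so the highest integer P_c is 963 hPa.

963 hPa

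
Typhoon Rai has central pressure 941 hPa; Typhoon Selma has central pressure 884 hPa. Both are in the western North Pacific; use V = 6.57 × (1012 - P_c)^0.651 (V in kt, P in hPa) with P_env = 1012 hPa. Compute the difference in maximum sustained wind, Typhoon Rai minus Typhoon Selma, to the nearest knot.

Typhoon Rai: ΔP = 71; V ≈ 6.57 × 71^0.651 ≈ 105.37 kt.
Typhoon Selma: ΔP = 128; V ≈ 6.57 × 128^0.651 ≈ 154.65 kt.
Difference ≈ 105.37 − 154.65 = -49.28 → -49 kt.

-49 kt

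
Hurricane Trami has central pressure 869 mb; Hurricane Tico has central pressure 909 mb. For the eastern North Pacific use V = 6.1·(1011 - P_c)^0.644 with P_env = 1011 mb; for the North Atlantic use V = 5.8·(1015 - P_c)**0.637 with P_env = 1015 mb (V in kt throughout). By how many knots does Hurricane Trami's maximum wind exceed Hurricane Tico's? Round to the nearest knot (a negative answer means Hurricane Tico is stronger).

35 kt

Hurricane Trami: ΔP = 142; V ≈ 6.1 × 142^0.644 ≈ 148.39 kt.
Hurricane Tico: ΔP = 106; V ≈ 5.8 × 106^0.637 ≈ 113.12 kt.
Difference ≈ 148.39 − 113.12 = 35.27 → 35 kt.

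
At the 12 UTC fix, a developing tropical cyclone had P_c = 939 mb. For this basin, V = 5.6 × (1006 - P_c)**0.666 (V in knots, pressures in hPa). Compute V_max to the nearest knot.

92 kt

ΔP = 1006 − 939 = 67 mb.
67^0.666 ≈ 16.450.
V ≈ 5.6 × 16.450 ≈ 92.1 kt.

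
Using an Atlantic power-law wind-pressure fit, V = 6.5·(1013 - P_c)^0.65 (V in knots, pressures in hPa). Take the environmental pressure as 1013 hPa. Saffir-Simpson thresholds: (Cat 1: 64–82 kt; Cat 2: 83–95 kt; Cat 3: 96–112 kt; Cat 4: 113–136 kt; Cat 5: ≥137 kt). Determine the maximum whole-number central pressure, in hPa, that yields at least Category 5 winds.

904 hPa

Category 5 begins at V = 137 kt.
Required ΔP = (137/6.5)^(1/0.65) = 21.077^1.538 ≈ 108.80 hPa.
P_c ≤ 1013 − 108.80 = 904.20, so the highest integer P_c is 904 hPa.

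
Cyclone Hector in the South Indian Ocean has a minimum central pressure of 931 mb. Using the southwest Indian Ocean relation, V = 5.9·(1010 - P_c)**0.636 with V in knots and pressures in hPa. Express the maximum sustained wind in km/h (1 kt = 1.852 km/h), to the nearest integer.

ΔP = 1010 − 931 = 79 mb.
V ≈ 5.9 × 79^0.636 = 5.9 × 16.102 ≈ 95.004 kt.
95.004 × 1.852 ≈ 175.95 km/h → 176 km/h.

176 km/h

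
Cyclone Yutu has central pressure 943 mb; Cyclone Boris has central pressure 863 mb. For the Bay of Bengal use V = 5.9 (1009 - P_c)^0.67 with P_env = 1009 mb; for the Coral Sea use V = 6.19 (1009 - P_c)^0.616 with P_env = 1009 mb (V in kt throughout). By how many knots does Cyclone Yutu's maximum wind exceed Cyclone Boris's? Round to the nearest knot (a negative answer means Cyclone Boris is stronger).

-36 kt

Cyclone Yutu: ΔP = 66; V ≈ 5.9 × 66^0.67 ≈ 97.71 kt.
Cyclone Boris: ΔP = 146; V ≈ 6.19 × 146^0.616 ≈ 133.33 kt.
Difference ≈ 97.71 − 133.33 = -35.62 → -36 kt.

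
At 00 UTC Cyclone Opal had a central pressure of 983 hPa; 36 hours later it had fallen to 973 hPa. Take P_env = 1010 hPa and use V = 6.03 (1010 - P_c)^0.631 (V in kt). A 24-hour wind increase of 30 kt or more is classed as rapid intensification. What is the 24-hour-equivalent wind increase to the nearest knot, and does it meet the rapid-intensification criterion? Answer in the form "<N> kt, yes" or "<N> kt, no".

7 kt, no

V₁: ΔP = 27, V ≈ 6.03 × 27^0.631 ≈ 48.25 kt.
V₂: ΔP = 37, V ≈ 6.03 × 37^0.631 ≈ 58.86 kt.
ΔV over 36 h = 10.61 kt → 24 h equivalent = 10.61 × 24/36 ≈ 7.07 kt.
7 kt < 30 kt ⇒ not rapid intensification.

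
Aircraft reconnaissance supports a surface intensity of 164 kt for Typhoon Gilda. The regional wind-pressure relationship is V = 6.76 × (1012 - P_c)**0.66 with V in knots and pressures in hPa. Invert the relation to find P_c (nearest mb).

ΔP = (V / 6.76)^(1/0.66) = (164/6.76)^1.515.
164/6.76 = 24.260; 24.260^1.515 ≈ 125.41 mb.
P_c = 1012 − 125.41 = 886.59 ≈ 887 mb.

887 mb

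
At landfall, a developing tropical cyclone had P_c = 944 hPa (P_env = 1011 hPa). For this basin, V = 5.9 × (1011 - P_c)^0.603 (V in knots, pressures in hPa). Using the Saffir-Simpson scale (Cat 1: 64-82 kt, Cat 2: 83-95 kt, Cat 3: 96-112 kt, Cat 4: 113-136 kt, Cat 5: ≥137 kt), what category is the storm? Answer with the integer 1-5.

1

ΔP = 1011 − 944 = 67 hPa.
V ≈ 5.9 × 67^0.603 = 5.9 × 12.62 ≈ 74 kt.
74 kt falls in the Category 1 band.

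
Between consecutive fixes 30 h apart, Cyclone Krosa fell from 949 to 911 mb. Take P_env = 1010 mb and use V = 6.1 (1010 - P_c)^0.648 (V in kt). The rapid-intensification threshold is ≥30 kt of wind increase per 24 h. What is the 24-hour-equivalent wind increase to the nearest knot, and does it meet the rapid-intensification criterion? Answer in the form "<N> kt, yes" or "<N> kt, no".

V₁: ΔP = 61, V ≈ 6.1 × 61^0.648 ≈ 87.54 kt.
V₂: ΔP = 99, V ≈ 6.1 × 99^0.648 ≈ 119.81 kt.
ΔV over 30 h = 32.27 kt → 24 h equivalent = 32.27 × 24/30 ≈ 25.82 kt.
26 kt < 30 kt ⇒ not rapid intensification.

26 kt, no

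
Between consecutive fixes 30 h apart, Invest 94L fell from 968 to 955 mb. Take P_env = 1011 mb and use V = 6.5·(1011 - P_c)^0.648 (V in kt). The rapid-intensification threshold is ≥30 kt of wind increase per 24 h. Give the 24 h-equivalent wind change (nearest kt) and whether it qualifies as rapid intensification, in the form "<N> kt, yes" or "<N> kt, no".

11 kt, no

V₁: ΔP = 43, V ≈ 6.5 × 43^0.648 ≈ 74.37 kt.
V₂: ΔP = 56, V ≈ 6.5 × 56^0.648 ≈ 88.25 kt.
ΔV over 30 h = 13.88 kt → 24 h equivalent = 13.88 × 24/30 ≈ 11.10 kt.
11 kt < 30 kt ⇒ not rapid intensification.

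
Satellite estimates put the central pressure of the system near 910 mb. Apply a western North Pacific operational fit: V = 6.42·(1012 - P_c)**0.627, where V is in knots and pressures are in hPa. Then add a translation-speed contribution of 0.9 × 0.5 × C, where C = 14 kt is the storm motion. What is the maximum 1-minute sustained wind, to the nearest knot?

ΔP = 1012 − 910 = 102 mb.
102^0.627 ≈ 18.172.
V ≈ 6.42 × 18.172 ≈ 116.7 kt.
Translation term: 0.9 × 0.5 × 14 = 6.3 kt.
Corrected V ≈ 123 kt → 123 kt.

123 kt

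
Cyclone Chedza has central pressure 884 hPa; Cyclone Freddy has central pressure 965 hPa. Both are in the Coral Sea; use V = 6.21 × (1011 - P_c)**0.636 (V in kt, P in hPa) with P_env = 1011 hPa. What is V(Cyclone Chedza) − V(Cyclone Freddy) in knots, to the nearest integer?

64 kt

Cyclone Chedza: ΔP = 127; V ≈ 6.21 × 127^0.636 ≈ 135.24 kt.
Cyclone Freddy: ΔP = 46; V ≈ 6.21 × 46^0.636 ≈ 70.89 kt.
Difference ≈ 135.24 − 70.89 = 64.35 → 64 kt.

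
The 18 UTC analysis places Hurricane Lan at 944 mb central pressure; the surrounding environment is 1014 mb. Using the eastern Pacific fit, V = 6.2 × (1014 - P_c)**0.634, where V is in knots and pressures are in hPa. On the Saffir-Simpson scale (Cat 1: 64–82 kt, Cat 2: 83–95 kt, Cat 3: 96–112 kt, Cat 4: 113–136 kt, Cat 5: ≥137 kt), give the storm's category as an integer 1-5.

2

ΔP = 1014 − 944 = 70 mb.
V ≈ 6.2 × 70^0.634 = 6.2 × 14.78 ≈ 92 kt.
92 kt falls in the Category 2 band.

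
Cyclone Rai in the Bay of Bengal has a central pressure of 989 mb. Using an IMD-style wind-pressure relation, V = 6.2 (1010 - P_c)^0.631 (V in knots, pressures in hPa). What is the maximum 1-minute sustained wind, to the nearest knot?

ΔP = 1010 − 989 = 21 mb.
21^0.631 ≈ 6.828.
V ≈ 6.2 × 6.828 ≈ 42.3 kt.

42 kt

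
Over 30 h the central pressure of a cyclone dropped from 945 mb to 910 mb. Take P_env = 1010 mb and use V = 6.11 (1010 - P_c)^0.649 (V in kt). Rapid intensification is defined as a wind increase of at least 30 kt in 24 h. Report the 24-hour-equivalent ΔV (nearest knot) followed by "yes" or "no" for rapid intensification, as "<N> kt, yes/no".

V₁: ΔP = 65, V ≈ 6.11 × 65^0.649 ≈ 91.75 kt.
V₂: ΔP = 100, V ≈ 6.11 × 100^0.649 ≈ 121.35 kt.
ΔV over 30 h = 29.60 kt → 24 h equivalent = 29.60 × 24/30 ≈ 23.68 kt.
24 kt < 30 kt ⇒ not rapid intensification.

24 kt, no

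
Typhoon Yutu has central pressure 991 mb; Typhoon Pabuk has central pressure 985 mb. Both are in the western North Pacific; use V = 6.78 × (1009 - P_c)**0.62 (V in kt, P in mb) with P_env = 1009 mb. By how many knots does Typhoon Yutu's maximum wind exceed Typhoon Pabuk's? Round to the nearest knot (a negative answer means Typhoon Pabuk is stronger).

Typhoon Yutu: ΔP = 18; V ≈ 6.78 × 18^0.62 ≈ 40.69 kt.
Typhoon Pabuk: ΔP = 24; V ≈ 6.78 × 24^0.62 ≈ 48.64 kt.
Difference ≈ 40.69 − 48.64 = -7.95 → -8 kt.

-8 kt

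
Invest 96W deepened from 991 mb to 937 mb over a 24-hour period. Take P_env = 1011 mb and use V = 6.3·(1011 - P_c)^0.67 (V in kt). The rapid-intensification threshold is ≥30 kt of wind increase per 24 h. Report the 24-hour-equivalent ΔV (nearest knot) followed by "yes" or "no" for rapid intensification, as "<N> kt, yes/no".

V₁: ΔP = 20, V ≈ 6.3 × 20^0.67 ≈ 46.88 kt.
V₂: ΔP = 74, V ≈ 6.3 × 74^0.67 ≈ 112.65 kt.
ΔV over 24 h = 65.77 kt → 24 h equivalent = 65.77 × 24/24 ≈ 65.77 kt.
66 kt ≥ 30 kt ⇒ rapid intensification.

66 kt, yes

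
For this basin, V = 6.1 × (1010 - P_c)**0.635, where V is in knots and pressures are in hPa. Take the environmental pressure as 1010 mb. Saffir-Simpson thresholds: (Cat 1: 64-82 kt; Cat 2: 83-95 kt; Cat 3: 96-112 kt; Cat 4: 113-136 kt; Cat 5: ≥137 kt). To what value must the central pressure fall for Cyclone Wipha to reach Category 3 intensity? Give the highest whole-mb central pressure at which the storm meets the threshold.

Category 3 begins at V = 96 kt.
Required ΔP = (96/6.1)^(1/0.635) = 15.738^1.575 ≈ 76.73 mb.
P_c ≤ 1010 − 76.73 = 933.27, so the highest integer P_c is 933 mb.

933 mb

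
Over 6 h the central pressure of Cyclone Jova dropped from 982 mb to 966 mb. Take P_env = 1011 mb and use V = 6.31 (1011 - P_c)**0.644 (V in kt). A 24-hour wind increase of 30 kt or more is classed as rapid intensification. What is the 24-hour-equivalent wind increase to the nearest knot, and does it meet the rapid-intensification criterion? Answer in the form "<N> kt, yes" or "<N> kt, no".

V₁: ΔP = 29, V ≈ 6.31 × 29^0.644 ≈ 55.18 kt.
V₂: ΔP = 45, V ≈ 6.31 × 45^0.644 ≈ 73.23 kt.
ΔV over 6 h = 18.05 kt → 24 h equivalent = 18.05 × 24/6 ≈ 72.20 kt.
72 kt ≥ 30 kt ⇒ rapid intensification.

72 kt, yes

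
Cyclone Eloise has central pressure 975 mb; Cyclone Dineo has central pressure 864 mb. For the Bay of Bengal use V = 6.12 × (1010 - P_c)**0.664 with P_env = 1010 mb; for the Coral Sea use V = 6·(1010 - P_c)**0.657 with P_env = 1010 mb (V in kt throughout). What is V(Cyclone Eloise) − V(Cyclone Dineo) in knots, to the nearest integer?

-94 kt

Cyclone Eloise: ΔP = 35; V ≈ 6.12 × 35^0.664 ≈ 64.87 kt.
Cyclone Dineo: ΔP = 146; V ≈ 6 × 146^0.657 ≈ 158.54 kt.
Difference ≈ 64.87 − 158.54 = -93.67 → -94 kt.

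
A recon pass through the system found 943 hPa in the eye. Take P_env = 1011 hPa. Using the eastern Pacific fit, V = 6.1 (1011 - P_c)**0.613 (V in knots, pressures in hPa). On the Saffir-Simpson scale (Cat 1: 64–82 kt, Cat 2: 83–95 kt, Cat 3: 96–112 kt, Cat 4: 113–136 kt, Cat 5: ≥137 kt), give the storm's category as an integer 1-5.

1

ΔP = 1011 − 943 = 68 hPa.
V ≈ 6.1 × 68^0.613 = 6.1 × 13.28 ≈ 81 kt.
81 kt falls in the Category 1 band.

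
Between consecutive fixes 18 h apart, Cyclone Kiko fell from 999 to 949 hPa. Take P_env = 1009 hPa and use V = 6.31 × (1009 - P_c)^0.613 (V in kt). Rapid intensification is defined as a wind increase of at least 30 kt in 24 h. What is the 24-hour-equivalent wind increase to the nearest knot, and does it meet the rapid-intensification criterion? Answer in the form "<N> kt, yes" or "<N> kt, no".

V₁: ΔP = 10, V ≈ 6.31 × 10^0.613 ≈ 25.88 kt.
V₂: ΔP = 60, V ≈ 6.31 × 60^0.613 ≈ 77.63 kt.
ΔV over 18 h = 51.75 kt → 24 h equivalent = 51.75 × 24/18 ≈ 69.00 kt.
69 kt ≥ 30 kt ⇒ rapid intensification.

69 kt, yes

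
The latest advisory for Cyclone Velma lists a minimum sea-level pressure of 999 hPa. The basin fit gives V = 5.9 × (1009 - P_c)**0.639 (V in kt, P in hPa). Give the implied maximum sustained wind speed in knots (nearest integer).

26 kt

ΔP = 1009 − 999 = 10 hPa.
10^0.639 ≈ 4.355.
V ≈ 5.9 × 4.355 ≈ 25.7 kt.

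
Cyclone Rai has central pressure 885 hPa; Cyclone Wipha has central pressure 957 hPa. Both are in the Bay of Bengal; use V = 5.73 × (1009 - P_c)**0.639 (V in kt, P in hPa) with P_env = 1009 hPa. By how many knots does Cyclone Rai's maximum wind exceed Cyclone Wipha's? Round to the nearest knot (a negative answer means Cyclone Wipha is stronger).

53 kt

Cyclone Rai: ΔP = 124; V ≈ 5.73 × 124^0.639 ≈ 124.70 kt.
Cyclone Wipha: ΔP = 52; V ≈ 5.73 × 52^0.639 ≈ 71.56 kt.
Difference ≈ 124.70 − 71.56 = 53.14 → 53 kt.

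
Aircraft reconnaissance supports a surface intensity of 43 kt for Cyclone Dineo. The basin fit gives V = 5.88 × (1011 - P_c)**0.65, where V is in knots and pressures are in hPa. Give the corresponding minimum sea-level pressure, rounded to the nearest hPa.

990 hPa

ΔP = (V / 5.88)^(1/0.65) = (43/5.88)^1.538.
43/5.88 = 7.313; 7.313^1.538 ≈ 21.35 hPa.
P_c = 1011 − 21.35 = 989.65 ≈ 990 hPa.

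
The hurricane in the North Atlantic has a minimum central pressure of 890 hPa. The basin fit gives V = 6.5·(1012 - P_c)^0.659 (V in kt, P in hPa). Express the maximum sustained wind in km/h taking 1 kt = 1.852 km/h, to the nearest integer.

ΔP = 1012 − 890 = 122 hPa.
V ≈ 6.5 × 122^0.659 = 6.5 × 23.709 ≈ 154.108 kt.
154.108 × 1.852 ≈ 285.41 km/h → 285 km/h.

285 km/h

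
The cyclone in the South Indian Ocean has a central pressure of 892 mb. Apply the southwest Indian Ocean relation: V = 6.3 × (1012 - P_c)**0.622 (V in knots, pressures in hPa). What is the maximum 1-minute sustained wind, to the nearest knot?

124 kt

ΔP = 1012 − 892 = 120 mb.
120^0.622 ≈ 19.645.
V ≈ 6.3 × 19.645 ≈ 123.8 kt.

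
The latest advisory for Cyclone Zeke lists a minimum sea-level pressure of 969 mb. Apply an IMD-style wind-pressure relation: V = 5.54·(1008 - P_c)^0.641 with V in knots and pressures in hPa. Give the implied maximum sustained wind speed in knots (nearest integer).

58 kt

ΔP = 1008 − 969 = 39 mb.
39^0.641 ≈ 10.468.
V ≈ 5.54 × 10.468 ≈ 58.0 kt.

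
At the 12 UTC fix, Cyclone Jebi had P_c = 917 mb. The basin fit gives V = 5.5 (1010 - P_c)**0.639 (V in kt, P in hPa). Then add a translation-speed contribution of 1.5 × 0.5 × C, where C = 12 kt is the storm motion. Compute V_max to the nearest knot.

ΔP = 1010 − 917 = 93 mb.
93^0.639 ≈ 18.108.
V ≈ 5.5 × 18.108 ≈ 99.6 kt.
Translation term: 1.5 × 0.5 × 12 = 9 kt.
Corrected V ≈ 108.6 kt → 109 kt.

109 kt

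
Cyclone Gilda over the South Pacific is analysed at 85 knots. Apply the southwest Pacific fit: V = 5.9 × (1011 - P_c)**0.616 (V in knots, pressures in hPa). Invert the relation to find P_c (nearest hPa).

935 hPa

ΔP = (V / 5.9)^(1/0.616) = (85/5.9)^1.623.
85/5.9 = 14.407; 14.407^1.623 ≈ 76.00 hPa.
P_c = 1011 − 76.00 = 935.00 ≈ 935 hPa.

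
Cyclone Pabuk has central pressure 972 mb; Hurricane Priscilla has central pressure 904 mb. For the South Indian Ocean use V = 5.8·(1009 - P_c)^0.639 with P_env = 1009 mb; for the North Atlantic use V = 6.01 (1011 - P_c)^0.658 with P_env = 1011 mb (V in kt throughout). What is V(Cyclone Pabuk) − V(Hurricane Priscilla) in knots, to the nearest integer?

Cyclone Pabuk: ΔP = 37; V ≈ 5.8 × 37^0.639 ≈ 58.28 kt.
Hurricane Priscilla: ΔP = 107; V ≈ 6.01 × 107^0.658 ≈ 130.08 kt.
Difference ≈ 58.28 − 130.08 = -71.80 → -72 kt.

-72 kt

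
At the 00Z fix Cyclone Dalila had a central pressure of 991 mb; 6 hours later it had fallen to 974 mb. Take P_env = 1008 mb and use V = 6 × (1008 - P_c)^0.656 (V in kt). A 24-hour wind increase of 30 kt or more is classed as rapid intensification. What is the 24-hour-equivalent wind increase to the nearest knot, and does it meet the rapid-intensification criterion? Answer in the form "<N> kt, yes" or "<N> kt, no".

V₁: ΔP = 17, V ≈ 6 × 17^0.656 ≈ 38.49 kt.
V₂: ΔP = 34, V ≈ 6 × 34^0.656 ≈ 60.65 kt.
ΔV over 6 h = 22.16 kt → 24 h equivalent = 22.16 × 24/6 ≈ 88.64 kt.
89 kt ≥ 30 kt ⇒ rapid intensification.

89 kt, yes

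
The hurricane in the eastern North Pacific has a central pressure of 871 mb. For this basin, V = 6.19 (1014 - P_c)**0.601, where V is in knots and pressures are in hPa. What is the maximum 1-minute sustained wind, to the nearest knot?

122 kt

ΔP = 1014 − 871 = 143 mb.
143^0.601 ≈ 19.740.
V ≈ 6.19 × 19.740 ≈ 122.2 kt.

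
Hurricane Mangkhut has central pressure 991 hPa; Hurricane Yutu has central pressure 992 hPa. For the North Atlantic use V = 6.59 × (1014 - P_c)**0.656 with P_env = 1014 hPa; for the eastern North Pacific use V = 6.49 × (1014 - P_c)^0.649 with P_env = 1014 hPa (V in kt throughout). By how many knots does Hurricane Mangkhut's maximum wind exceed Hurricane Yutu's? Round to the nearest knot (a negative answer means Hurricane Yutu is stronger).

3 kt

Hurricane Mangkhut: ΔP = 23; V ≈ 6.59 × 23^0.656 ≈ 51.54 kt.
Hurricane Yutu: ΔP = 22; V ≈ 6.49 × 22^0.649 ≈ 48.25 kt.
Difference ≈ 51.54 − 48.25 = 3.29 → 3 kt.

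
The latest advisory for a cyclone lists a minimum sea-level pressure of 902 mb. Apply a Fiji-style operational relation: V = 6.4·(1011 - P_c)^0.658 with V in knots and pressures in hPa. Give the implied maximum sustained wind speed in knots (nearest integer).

ΔP = 1011 − 902 = 109 mb.
109^0.658 ≈ 21.909.
V ≈ 6.4 × 21.909 ≈ 140.2 kt.

140 kt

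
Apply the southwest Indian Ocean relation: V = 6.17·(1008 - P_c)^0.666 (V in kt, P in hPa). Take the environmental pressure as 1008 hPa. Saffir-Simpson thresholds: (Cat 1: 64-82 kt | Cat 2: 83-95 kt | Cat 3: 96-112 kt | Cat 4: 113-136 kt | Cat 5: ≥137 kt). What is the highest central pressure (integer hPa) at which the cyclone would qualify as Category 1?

Category 1 begins at V = 64 kt.
Required ΔP = (64/6.17)^(1/0.666) = 10.373^1.502 ≈ 33.52 hPa.
P_c ≤ 1008 − 33.52 = 974.48, so the highest integer P_c is 974 hPa.

974 hPa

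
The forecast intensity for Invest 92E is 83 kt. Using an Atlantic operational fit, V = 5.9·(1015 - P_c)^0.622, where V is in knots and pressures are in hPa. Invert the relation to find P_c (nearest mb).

945 mb

ΔP = (V / 5.9)^(1/0.622) = (83/5.9)^1.608.
83/5.9 = 14.068; 14.068^1.608 ≈ 70.15 mb.
P_c = 1015 − 70.15 = 944.85 ≈ 945 mb.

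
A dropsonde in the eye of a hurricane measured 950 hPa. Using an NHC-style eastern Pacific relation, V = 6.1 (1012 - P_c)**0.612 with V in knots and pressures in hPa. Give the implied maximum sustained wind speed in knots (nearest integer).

76 kt

ΔP = 1012 − 950 = 62 hPa.
62^0.612 ≈ 12.501.
V ≈ 6.1 × 12.501 ≈ 76.3 kt.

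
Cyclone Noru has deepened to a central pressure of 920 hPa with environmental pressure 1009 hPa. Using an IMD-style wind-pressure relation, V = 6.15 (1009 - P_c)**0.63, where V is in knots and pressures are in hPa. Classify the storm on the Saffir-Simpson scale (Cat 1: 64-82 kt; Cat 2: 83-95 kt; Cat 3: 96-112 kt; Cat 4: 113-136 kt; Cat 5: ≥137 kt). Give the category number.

ΔP = 1009 − 920 = 89 hPa.
V ≈ 6.15 × 89^0.63 = 6.15 × 16.91 ≈ 104 kt.
104 kt falls in the Category 3 band.

3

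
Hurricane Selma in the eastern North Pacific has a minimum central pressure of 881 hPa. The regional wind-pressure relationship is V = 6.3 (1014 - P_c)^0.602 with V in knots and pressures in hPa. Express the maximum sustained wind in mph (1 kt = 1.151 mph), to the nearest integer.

138 mph

ΔP = 1014 − 881 = 133 hPa.
V ≈ 6.3 × 133^0.602 = 6.3 × 18.991 ≈ 119.646 kt.
119.646 × 1.151 ≈ 137.71 mph → 138 mph.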